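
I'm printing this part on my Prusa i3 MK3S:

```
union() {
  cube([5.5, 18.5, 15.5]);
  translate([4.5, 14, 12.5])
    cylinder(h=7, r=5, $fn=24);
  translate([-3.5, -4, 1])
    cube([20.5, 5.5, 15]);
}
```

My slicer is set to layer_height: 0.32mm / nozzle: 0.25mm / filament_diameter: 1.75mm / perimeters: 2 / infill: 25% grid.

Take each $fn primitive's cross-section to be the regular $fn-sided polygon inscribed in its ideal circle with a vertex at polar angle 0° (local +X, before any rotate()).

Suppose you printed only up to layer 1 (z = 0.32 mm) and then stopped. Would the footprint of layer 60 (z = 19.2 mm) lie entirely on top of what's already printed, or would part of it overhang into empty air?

Compare the two slices. At z = 0.32: the cube is present — its section is the full 5.5×18.5 rectangle (area 101.75 mm²); the cylinder at (4.5, 14) is not intersected at this z (z outside [12.5, 19.5]); the cube at (-3.5, -4) does not reach this height (z outside [1, 16]); Combining (union): only the 5.5×18.5 cube is present, so the union is just that shape — area = 101.75 mm². At z = 19.2: the cube is not intersected at this z (z outside [0, 15.5]); the cylinder at (4.5, 14): section is a regular 24-gon, circumradius r=5 (area = (24/2)·5.000²·sin(360°/24) = 77.65 mm²); the cube at (-3.5, -4) is absent (z outside [1, 16]); Taking the union: only the r=5 cylinder at (4.5, 14) is present, so the union is just that shape — area = 77.65 mm². Checking containment: at z = 19.2 the cross-section extends beyond the z = 0.32 cross-section by about 31.39 mm².

part overhangs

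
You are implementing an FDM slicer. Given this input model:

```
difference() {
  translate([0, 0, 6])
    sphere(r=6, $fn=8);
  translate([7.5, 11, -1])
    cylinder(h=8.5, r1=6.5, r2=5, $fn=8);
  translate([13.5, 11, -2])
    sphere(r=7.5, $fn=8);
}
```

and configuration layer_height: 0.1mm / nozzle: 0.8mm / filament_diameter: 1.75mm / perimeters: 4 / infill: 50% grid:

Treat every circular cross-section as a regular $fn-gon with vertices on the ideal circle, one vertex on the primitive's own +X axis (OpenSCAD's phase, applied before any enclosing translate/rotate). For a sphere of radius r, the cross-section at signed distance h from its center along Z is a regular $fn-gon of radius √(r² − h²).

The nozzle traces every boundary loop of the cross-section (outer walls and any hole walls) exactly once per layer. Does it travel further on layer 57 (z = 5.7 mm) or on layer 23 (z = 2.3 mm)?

layer 57 (z = 5.7 mm)

Layer 57 (z = 5.7): the r=6 sphere slices to a regular 8-gon of circumradius 5.992 (√(r²−h²) with h=0.3 from center) (perimeter = 2·8·5.992·sin(180°/8) = 36.69 mm); the cone at (7.5, 11) (r1=6.5→r2=5) has section circumradius 5.318 here — a regular 8-gon (perimeter = 2·8·5.318·sin(180°/8) = 32.56 mm); the sphere at (13.5, 11) does not reach this height (|z−center|=7.700 > r=7.5); After the difference (first − rest): starting from the r=6 sphere, the cone at (7.5, 11) misses the remaining region (no effect) — boundary = 36.69 mm. So its perimeter = 36.69 mm. Layer 23 (z = 2.3): the r=6 sphere contributes a regular 8-gon of circumradius √(6²−3.7²) = 4.723 (perimeter = 2·8·4.723·sin(180°/8) = 28.92 mm); the cone at (7.5, 11) contributes a regular 8-gon of circumradius 5.918 (interpolated between r1=6.5 and r2=5 at t=0.388) (perimeter = 2·8·5.918·sin(180°/8) = 36.23 mm); the r=7.5 sphere at (13.5, 11) contributes a regular 8-gon of circumradius √(7.5²−4.3²) = 6.145 (perimeter = 2·8·6.145·sin(180°/8) = 37.62 mm); After the difference (first − rest): starting from the r=6 sphere, the cone at (7.5, 11) misses the remaining region (no effect); the r=7.5 sphere at (13.5, 11) misses the remaining region (no effect) — boundary = 28.92 mm. So its perimeter = 28.92 mm. Layer 57 is larger (36.69 vs 28.92 mm).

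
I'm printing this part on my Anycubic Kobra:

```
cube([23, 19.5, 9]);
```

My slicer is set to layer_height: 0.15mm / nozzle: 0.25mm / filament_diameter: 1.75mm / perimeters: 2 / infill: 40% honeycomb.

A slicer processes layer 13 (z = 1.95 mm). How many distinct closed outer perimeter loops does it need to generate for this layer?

At z = 1.95 mm: the 23×19.5 cube contributes its full rectangle. The result has 1 disconnected region.

1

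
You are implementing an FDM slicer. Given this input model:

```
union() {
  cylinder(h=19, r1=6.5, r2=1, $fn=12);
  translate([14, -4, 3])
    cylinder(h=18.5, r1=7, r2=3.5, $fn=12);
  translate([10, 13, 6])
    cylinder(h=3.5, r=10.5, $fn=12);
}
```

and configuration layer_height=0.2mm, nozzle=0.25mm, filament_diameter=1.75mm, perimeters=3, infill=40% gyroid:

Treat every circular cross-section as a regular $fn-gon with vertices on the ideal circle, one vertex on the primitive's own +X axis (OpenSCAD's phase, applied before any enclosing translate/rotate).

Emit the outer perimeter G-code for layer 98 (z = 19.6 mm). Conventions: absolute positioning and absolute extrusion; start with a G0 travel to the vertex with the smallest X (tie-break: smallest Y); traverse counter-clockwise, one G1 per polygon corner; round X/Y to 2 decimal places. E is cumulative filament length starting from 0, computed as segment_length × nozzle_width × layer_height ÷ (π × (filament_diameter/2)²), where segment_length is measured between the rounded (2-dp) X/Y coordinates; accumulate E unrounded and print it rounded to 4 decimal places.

G0 X10.14 Y-4.00 Z19.60
G1 X10.66 Y-5.93 E0.0416
G1 X12.07 Y-7.34 E0.0830
G1 X14.00 Y-7.86 E0.1246
G1 X15.93 Y-7.34 E0.1661
G1 X17.34 Y-5.93 E0.2076
G1 X17.86 Y-4.00 E0.2491
G1 X17.34 Y-2.07 E0.2907
G1 X15.93 Y-0.66 E0.3321
G1 X14.00 Y-0.14 E0.3737
G1 X12.07 Y-0.66 E0.4152
G1 X10.66 Y-2.07 E0.4567
G1 X10.14 Y-4.00 E0.4982

At z = 19.6 mm: the cone is not intersected at this z (z outside [0, 19]); the cone at (14, -4) contributes a regular 12-gon of circumradius 3.859 (interpolated between r1=7 and r2=3.5 at t=0.897); the cylinder at (10, 13) is not intersected at this z (z outside [6, 9.5]); Combining (union): only the cone at (14, -4) is present, so the union is just that shape — 1 connected region. The outline is a single polygon with 12 vertices. Extrusion per mm of travel: 0.25 × 0.2 / (π × 0.875²) = 0.020788. Accumulating E over each segment gives final E = 0.4982.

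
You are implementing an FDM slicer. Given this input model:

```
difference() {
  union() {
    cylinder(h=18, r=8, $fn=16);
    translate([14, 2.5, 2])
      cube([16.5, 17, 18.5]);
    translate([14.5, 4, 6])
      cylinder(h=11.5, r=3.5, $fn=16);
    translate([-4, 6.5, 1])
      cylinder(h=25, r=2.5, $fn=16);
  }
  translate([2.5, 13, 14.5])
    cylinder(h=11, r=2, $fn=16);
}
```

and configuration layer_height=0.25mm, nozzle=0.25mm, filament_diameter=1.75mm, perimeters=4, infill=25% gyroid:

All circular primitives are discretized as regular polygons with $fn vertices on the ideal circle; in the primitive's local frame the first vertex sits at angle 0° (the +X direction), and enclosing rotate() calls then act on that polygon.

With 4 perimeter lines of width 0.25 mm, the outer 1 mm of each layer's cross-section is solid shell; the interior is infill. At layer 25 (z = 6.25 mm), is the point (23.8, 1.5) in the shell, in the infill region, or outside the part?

At z = 6.25 mm: the r=8 cylinder gives a regular 16-gon of circumradius 8 (constant along its height); the cube at (14, 2.5) is present — its section is the full 16.5×17 rectangle; the r=3.5 cylinder at (14.5, 4) gives a regular 16-gon of circumradius 3.5 (constant along its height); the cylinder at (-4, 6.5): section is a regular 16-gon, circumradius r=2.5; Combining (union): the regions partially overlap (shared area 27.15 mm²), so overlapping operands fuse into one piece — 2 connected regions; the cylinder at (2.5, 13) is absent (z outside [14.5, 25.5]); Subtracting the remaining from the first: none of the subtracted shapes is present at this height, so that combined region is unchanged — 2 connected regions. Overall, the cross-section has 2 separate islands. The nearest boundary edge runs (30.50, 2.50)→(17.63, 2.50); distance from the point to it = 1.00 mm. The point is not inside any of the regions above, so it lies outside the cross-section (1.00 mm from the nearest boundary).

outside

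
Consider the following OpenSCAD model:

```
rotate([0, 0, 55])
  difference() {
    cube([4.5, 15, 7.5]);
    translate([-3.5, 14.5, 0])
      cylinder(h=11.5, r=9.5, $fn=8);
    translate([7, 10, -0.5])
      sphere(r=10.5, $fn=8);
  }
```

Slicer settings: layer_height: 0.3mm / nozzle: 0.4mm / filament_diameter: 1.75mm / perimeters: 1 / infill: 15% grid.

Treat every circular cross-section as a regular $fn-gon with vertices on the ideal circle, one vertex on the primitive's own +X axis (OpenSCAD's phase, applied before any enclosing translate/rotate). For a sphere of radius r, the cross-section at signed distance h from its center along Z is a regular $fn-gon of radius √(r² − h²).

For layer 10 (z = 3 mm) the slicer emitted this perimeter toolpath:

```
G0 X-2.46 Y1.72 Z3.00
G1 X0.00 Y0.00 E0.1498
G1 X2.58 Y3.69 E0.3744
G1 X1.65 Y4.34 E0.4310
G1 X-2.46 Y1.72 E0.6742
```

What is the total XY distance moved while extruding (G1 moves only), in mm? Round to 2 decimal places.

Sum the Euclidean lengths of each G1 segment: total = 13.51 mm.

13.51 mm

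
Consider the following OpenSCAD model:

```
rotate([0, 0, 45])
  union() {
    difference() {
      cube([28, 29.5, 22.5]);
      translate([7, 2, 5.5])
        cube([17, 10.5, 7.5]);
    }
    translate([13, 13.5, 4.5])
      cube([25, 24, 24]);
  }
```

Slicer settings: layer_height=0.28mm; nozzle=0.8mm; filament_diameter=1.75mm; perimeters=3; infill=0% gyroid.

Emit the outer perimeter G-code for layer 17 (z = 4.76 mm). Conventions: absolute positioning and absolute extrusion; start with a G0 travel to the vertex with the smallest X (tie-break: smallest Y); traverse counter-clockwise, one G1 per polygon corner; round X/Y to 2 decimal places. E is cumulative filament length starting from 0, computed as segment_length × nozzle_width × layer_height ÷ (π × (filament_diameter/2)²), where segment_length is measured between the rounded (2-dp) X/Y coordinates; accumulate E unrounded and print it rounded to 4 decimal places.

At z = 4.76 mm: the cube (footprint 28×29.5) is included at this height; the cube at (7, 2) is absent (z outside [5.5, 13]); After the difference (first − rest): none of the subtracted shapes is present at this height, so the 28×29.5 cube is unchanged — 1 connected region; the cube at (13, 13.5) (footprint 25×24) is included at this height; Taking the union: the regions partially overlap (shared area 240.00 mm²), so overlapping operands fuse into one piece — 1 connected region; (rotated 45° about Z; rotation is an isometry so areas/perimeters/island counts are preserved). The outline is a single polygon with 8 vertices. Extrusion per mm of travel: 0.8 × 0.28 / (π × 0.875²) = 0.093128. Accumulating E over each segment gives final E = 14.0620.

G0 X-20.86 Y20.86 Z4.76
G1 X0.00 Y0.00 E2.7473
G1 X19.80 Y19.80 E5.3551
G1 X10.25 Y29.34 E6.6122
G1 X17.32 Y36.42 E7.5440
G1 X0.35 Y53.39 E9.7790
G1 X-17.32 Y35.71 E12.1068
G1 X-11.67 Y30.05 E12.8516
G1 X-20.86 Y20.86 E14.0620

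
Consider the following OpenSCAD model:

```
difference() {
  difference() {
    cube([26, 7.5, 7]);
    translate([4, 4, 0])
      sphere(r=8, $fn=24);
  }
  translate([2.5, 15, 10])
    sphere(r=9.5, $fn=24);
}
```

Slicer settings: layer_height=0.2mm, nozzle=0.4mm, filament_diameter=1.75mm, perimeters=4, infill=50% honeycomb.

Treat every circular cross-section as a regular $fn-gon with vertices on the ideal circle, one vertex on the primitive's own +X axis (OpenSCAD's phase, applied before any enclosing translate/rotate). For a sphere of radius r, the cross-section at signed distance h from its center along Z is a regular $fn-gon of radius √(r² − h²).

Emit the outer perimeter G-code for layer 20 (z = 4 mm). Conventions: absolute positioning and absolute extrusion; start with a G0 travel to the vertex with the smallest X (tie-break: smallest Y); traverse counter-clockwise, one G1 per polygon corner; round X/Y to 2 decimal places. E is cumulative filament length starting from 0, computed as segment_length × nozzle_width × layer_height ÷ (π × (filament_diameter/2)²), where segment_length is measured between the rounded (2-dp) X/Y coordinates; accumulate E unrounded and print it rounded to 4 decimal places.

G0 X9.59 Y0.00 Z4.00
G1 X26.00 Y0.00 E0.5458
G1 X26.00 Y7.50 E0.7952
G1 X9.97 Y7.50 E1.3284
G1 X10.00 Y7.46 E1.3301
G1 X10.69 Y5.79 E1.3902
G1 X10.93 Y4.00 E1.4502
G1 X10.69 Y2.21 E1.5103
G1 X10.00 Y0.54 E1.5704
G1 X9.59 Y0.00 E1.5930

At z = 4 mm: the cube is present — its section is the full 26×7.5 rectangle; the r=8 sphere at (4, 4) slices to a regular 24-gon of circumradius 6.928 (√(r²−h²) with h=4 from center); Subtracting the remaining from the first: starting from the 26×7.5 cube, the r=8 sphere at (4, 4) partially overlaps it — only the 78.95 mm² overlap (of its 149.08 mm²) is removed, clipping the outline — 1 connected region; the sphere at (2.5, 15): section is a regular 24-gon, circumradius = √(r²−h²) = √(9.5²−6²) = 7.365; Subtracting the remaining from the first: starting from that combined region, the r=9.5 sphere at (2.5, 15) misses the remaining region (no effect) — 1 connected region. The outline is a single polygon with 9 vertices. Extrusion per mm of travel: 0.4 × 0.2 / (π × 0.875²) = 0.033260. Accumulating E over each segment gives final E = 1.5930.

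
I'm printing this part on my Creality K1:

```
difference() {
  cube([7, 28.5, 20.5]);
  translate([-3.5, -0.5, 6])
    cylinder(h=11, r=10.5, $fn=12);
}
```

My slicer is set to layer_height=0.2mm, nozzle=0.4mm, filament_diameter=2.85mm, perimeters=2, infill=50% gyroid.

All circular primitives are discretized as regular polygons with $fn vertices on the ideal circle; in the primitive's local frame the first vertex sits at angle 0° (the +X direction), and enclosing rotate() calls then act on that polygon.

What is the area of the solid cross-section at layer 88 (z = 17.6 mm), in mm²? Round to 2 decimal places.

At z = 17.6 mm: the 7×28.5 cube contributes its full rectangle (area 199.50 mm²); the cylinder at (-3.5, -0.5) is not intersected at this z (z outside [6, 17]); Subtracting the remaining from the first: none of the subtracted shapes is present at this height, so the 7×28.5 cube is unchanged — area = 199.50 mm². Overall, the cross-section is a single solid region. Net area = 199.50 mm².

199.50 mm²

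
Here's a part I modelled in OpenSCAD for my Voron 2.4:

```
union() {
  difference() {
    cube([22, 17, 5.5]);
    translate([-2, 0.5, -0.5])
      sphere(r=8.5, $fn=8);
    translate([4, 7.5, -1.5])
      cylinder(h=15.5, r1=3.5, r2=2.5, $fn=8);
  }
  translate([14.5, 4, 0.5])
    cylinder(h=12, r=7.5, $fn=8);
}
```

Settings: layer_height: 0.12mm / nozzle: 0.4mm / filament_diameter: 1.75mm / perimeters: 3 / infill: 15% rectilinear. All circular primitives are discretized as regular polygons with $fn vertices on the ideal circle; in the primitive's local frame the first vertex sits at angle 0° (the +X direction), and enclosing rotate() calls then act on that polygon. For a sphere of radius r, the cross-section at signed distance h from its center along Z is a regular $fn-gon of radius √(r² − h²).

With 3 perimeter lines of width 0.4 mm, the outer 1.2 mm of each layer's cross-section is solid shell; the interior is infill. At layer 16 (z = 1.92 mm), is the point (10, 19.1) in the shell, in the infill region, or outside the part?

outside

At z = 1.92 mm: the cube is present — its section is the full 22×17 rectangle; the sphere at (-2, 0.5): section is a regular 8-gon, circumradius = √(r²−h²) = √(8.5²−2.42²) = 8.148; the cone at (4, 7.5) (r1=3.5→r2=2.5) has section circumradius 3.279 here — a regular 8-gon; After the difference (first − rest): starting from the 22×17 cube, the r=8.5 sphere at (-2, 0.5) partially overlaps it — only the 34.50 mm² overlap (of its 187.79 mm²) is removed, clipping the outline; the cone at (4, 7.5) partially overlaps it — only the 24.65 mm² overlap (of its 30.42 mm²) is removed, clipping the outline — 1 connected region; the r=7.5 cylinder at (14.5, 4) contributes a regular 8-gon of circumradius 7.5; Combining (union): the regions partially overlap (shared area 132.92 mm²), so overlapping operands fuse into one piece — 1 connected region. Overall, the cross-section is a single solid region. The nearest boundary edge runs (0.00, 17.00)→(22.00, 17.00); distance from the point to it = 2.10 mm. The point is not inside any of the regions above, so it lies outside the cross-section (2.10 mm from the nearest boundary).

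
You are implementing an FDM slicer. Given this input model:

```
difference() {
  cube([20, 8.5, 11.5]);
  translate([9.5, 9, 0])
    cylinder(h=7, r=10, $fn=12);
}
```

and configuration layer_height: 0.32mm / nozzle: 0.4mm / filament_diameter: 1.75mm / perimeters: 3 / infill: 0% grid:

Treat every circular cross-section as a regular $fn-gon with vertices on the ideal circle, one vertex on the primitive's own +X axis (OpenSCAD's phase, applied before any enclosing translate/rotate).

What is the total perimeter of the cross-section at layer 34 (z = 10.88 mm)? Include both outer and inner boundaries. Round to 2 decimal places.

57.00 mm

At z = 10.88 mm: the 20×8.5 cube contributes its full rectangle (perimeter 57.00 mm); the cylinder at (9.5, 9) does not reach this height (z outside [0, 7]); Taking the first minus the rest: none of the subtracted shapes is present at this height, so the 20×8.5 cube is unchanged — boundary = 57.00 mm. Overall, the cross-section is a single solid region. Total boundary length (outer) = 57.00 mm.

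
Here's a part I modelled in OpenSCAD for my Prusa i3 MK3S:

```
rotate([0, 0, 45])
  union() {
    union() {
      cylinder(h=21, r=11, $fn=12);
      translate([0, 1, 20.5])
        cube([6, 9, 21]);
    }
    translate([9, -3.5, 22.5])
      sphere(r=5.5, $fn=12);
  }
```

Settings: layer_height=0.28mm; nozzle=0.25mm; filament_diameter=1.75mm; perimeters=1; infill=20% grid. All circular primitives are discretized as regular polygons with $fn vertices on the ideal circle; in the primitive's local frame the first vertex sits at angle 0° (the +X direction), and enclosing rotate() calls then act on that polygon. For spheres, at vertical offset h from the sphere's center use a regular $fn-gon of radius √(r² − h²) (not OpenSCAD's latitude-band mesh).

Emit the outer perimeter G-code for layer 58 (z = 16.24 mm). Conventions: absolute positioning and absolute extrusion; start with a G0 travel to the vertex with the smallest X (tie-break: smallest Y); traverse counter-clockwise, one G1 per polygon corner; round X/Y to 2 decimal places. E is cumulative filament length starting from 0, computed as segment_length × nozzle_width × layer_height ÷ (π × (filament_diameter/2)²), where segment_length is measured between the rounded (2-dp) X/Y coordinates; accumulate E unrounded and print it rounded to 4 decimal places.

At z = 16.24 mm: the r=11 cylinder gives a regular 12-gon of circumradius 11 (constant along its height); the cube at (0, 1) is not intersected at this z (z outside [20.5, 41.5]); Taking the union: only the r=11 cylinder is present, so the union is just that shape — 1 connected region; the sphere at (9, -3.5) is not intersected at this z (|z−center|=6.260 > r=5.5); Taking the union: only the result so far is present, so the union is just that shape — 1 connected region; (rotated 45° about Z; rotation is an isometry so areas/perimeters/island counts are preserved). The outline is a single polygon with 12 vertices. Extrusion per mm of travel: 0.25 × 0.28 / (π × 0.875²) = 0.029103. Accumulating E over each segment gives final E = 1.9893.

G0 X-10.63 Y-2.85 Z16.24
G1 X-7.78 Y-7.78 E0.1657
G1 X-2.85 Y-10.63 E0.3315
G1 X2.85 Y-10.63 E0.4973
G1 X7.78 Y-7.78 E0.6631
G1 X10.63 Y-2.85 E0.8288
G1 X10.63 Y2.85 E0.9947
G1 X7.78 Y7.78 E1.1604
G1 X2.85 Y10.63 E1.3261
G1 X-2.85 Y10.63 E1.4920
G1 X-7.78 Y7.78 E1.6577
G1 X-10.63 Y2.85 E1.8235
G1 X-10.63 Y-2.85 E1.9893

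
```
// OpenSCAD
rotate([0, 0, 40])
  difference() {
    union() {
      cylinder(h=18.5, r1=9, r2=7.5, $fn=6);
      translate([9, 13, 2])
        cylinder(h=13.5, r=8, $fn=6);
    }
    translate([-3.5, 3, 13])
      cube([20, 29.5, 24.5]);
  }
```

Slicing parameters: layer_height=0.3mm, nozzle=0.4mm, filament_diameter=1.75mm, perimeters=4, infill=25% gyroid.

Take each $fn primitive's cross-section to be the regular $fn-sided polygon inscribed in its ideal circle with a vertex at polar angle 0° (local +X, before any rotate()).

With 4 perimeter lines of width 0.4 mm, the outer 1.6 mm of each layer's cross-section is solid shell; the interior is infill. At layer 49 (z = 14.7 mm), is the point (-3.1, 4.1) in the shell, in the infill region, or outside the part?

outside

At z = 14.7 mm: the cone: at t=0.795 of its height the radius interpolates to r₁+(r₂−r₁)t = 7.808, giving a regular 6-gon of that circumradius; the cylinder at (9, 13): section is a regular 6-gon, circumradius r=8; Combining (union): the 2 present regions are separate (no shared area or edge), so areas and boundary lengths simply add and each stays a separate island — 2 connected regions; the cube at (-3.5, 3) (footprint 20×29.5) is included at this height; After the difference (first − rest): starting from that combined region, the 20×29.5 cube at (-3.5, 3) partially overlaps it — only the 197.78 mm² overlap (of its 590.00 mm²) is removed, clipping the outline — 2 connected regions; (whole slice rotated 40° about Z — lengths, areas and connectivity unchanged). Overall, the cross-section has 2 separate islands. Undo the 40° rotation: the query point maps to (0.261, 5.133) in the un-rotated model frame. The nearest boundary edge runs (-3.50, 3.00)→(6.08, 3.00); distance from the point to it = 2.13 mm. The point is not inside any of the regions above, so it lies outside the cross-section (2.13 mm from the nearest boundary).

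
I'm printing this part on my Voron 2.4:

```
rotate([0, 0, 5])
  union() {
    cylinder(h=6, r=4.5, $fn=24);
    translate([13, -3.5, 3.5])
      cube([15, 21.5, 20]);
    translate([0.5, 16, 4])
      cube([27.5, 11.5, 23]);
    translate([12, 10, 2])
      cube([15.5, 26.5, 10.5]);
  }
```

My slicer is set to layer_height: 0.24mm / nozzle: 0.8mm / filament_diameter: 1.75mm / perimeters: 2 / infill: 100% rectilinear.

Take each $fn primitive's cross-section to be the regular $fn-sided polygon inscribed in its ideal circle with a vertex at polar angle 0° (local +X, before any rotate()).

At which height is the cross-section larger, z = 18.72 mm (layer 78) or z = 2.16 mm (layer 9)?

layer 78 (z = 18.72 mm)

Layer 78 (z = 18.72): the cylinder is not intersected at this z (z outside [0, 6]); the cube at (13, -3.5) is present — its section is the full 15×21.5 rectangle (area 322.50 mm²); the cube at (0.5, 16) (footprint 27.5×11.5) is included at this height (area 316.25 mm²); the cube at (12, 10) does not reach this height (z outside [2, 12.5]); Combining (union): the regions partially overlap — summed areas 638.75 mm² minus the doubly-counted overlap 30.00 mm² gives 608.75 mm² — area = 608.75 mm²; (whole slice rotated 5° about Z — lengths, areas and connectivity unchanged). So its area = 608.75 mm². Layer 9 (z = 2.16): the cylinder: section is a regular 24-gon, circumradius r=4.5 (area = (24/2)·4.500²·sin(360°/24) = 62.89 mm²); the cube at (13, -3.5) is absent (z outside [3.5, 23.5]); the cube at (0.5, 16) is absent (z outside [4, 27]); the cube at (12, 10) is present — its section is the full 15.5×26.5 rectangle (area 410.75 mm²); Taking the union: the 2 present regions are separate (no shared area or edge), so areas and boundary lengths simply add and each stays a separate island — area = 473.64 mm²; (whole slice rotated 5° about Z — lengths, areas and connectivity unchanged). So its area = 473.64 mm². Layer 78 is larger (608.75 vs 473.64 mm²).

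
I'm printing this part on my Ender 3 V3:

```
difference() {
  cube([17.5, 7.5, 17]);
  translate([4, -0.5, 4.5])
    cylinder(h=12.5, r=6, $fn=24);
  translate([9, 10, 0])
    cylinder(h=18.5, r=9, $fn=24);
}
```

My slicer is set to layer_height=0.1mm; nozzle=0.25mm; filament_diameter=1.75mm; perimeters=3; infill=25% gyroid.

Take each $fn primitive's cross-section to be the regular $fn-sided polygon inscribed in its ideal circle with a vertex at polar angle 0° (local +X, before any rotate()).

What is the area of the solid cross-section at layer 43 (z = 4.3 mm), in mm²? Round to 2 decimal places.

49.65 mm²

At z = 4.3 mm: the cube (footprint 17.5×7.5) is included at this height (area 131.25 mm²); the cylinder at (4, -0.5) is not intersected at this z (z outside [4.5, 17]); the cylinder at (9, 10): section is a regular 24-gon, circumradius r=9 (area = (24/2)·9.000²·sin(360°/24) = 251.57 mm²); After the difference (first − rest): starting from the 17.5×7.5 cube (131.25 mm²), the r=9 cylinder at (9, 10) partially overlaps it — only the 81.60 mm² overlap (of its 251.57 mm²) is removed, clipping the outline — area = 49.65 mm². Overall, the cross-section is a single solid region. Net area = 49.65 mm².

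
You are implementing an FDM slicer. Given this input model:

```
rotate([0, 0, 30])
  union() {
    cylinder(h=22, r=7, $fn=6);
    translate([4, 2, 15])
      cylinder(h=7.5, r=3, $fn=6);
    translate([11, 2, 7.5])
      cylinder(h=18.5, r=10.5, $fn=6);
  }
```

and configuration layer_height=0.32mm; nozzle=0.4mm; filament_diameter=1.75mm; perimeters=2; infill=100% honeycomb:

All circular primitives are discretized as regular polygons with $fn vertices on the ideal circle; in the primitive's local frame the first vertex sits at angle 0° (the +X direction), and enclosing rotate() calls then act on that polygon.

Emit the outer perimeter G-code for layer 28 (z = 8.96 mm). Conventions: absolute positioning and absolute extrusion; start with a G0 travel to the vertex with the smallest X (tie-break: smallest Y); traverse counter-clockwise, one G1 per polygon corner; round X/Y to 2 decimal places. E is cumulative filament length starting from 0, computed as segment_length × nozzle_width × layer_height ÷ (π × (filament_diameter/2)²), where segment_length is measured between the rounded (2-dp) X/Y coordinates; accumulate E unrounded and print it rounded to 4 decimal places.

At z = 8.96 mm: the r=7 cylinder gives a regular 6-gon of circumradius 7 (constant along its height); the cylinder at (4, 2) is not intersected at this z (z outside [15, 22.5]); the r=10.5 cylinder at (11, 2) contributes a regular 6-gon of circumradius 10.5; Merging all regions: the regions partially overlap (shared area 35.25 mm²), so overlapping operands fuse into one piece — 1 connected region; (rotated 30° about Z; rotation is an isometry so areas/perimeters/island counts are preserved). The outline is a single polygon with 11 vertices. Extrusion per mm of travel: 0.4 × 0.32 / (π × 0.875²) = 0.053216. Accumulating E over each segment gives final E = 4.2384.

G0 X-6.06 Y-3.50 Z8.96
G1 X0.00 Y-7.00 E0.3724
G1 X6.06 Y-3.50 E0.7448
G1 X6.06 Y-1.85 E0.8326
G1 X8.53 Y-3.27 E0.9843
G1 X17.62 Y1.98 E1.5429
G1 X17.62 Y12.48 E2.1016
G1 X8.53 Y17.73 E2.6603
G1 X-0.57 Y12.48 E3.2193
G1 X-0.57 Y6.67 E3.5285
G1 X-6.06 Y3.50 E3.8659
G1 X-6.06 Y-3.50 E4.2384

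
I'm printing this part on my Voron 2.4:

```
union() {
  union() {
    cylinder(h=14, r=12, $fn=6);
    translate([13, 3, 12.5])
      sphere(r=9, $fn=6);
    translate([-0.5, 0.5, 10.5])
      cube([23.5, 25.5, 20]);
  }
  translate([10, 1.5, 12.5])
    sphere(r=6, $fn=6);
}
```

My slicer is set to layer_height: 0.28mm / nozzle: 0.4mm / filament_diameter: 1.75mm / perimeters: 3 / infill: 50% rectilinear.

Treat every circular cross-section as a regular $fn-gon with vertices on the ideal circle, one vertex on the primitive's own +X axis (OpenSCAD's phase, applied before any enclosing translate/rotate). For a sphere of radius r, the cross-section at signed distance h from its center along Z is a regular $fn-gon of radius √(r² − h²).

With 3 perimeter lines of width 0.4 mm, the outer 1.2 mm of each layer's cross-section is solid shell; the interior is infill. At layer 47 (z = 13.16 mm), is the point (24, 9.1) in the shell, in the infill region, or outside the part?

At z = 13.16 mm: the cylinder: section is a regular 6-gon, circumradius r=12; the r=9 sphere at (13, 3) contributes a regular 6-gon of circumradius √(9²−0.66²) = 8.976; the cube at (-0.5, 0.5) is present — its section is the full 23.5×25.5 rectangle; Combining (union): the regions partially overlap (shared area 258.25 mm²), so overlapping operands fuse into one piece — 1 connected region; the r=6 sphere at (10, 1.5) contributes a regular 6-gon of circumradius √(6²−0.66²) = 5.964; Merging all regions: the r=6 sphere at (10, 1.5) lies entirely inside that combined region, so the union is just that combined region — 1 connected region. Overall, the cross-section is a single solid region. The nearest boundary edge runs (23.00, 26.00)→(23.00, 0.50); distance from the point to it = 1.00 mm. The point is not inside any of the regions above, so it lies outside the cross-section (1.00 mm from the nearest boundary).

outside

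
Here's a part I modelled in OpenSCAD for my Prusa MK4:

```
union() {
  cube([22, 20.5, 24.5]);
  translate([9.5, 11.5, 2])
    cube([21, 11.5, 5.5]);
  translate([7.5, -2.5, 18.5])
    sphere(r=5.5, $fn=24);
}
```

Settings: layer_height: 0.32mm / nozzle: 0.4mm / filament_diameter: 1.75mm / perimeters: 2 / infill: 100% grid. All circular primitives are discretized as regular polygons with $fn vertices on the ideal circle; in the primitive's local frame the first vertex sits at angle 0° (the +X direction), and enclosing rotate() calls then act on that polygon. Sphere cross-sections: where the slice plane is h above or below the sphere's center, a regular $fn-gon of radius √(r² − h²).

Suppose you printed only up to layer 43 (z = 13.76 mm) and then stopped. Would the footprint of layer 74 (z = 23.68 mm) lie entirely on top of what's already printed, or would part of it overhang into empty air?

Compare the two slices. At z = 13.76: the cube (footprint 22×20.5) is included at this height (area 451.00 mm²); the cube at (9.5, 11.5) does not reach this height (z outside [2, 7.5]); the r=5.5 sphere at (7.5, -2.5) slices to a regular 24-gon of circumradius 2.790 (√(r²−h²) with h=4.74 from center) (area = (24/2)·2.790²·sin(360°/24) = 24.17 mm²); Combining (union): the regions partially overlap — summed areas 475.17 mm² minus the doubly-counted overlap 0.44 mm² gives 474.73 mm² — area = 474.73 mm². At z = 23.68: the 22×20.5 cube contributes its full rectangle (area 451.00 mm²); the cube at (9.5, 11.5) is absent (z outside [2, 7.5]); the r=5.5 sphere at (7.5, -2.5) contributes a regular 24-gon of circumradius √(5.5²−5.18²) = 1.849 (area = (24/2)·1.849²·sin(360°/24) = 10.61 mm²); Merging all regions: the 2 present regions are separate (no shared area or edge), so areas and boundary lengths simply add and each stays a separate island — area = 461.61 mm². Checking containment: the cross-section at z = 23.68 is a subset of the cross-section at z = 13.76.

entirely on top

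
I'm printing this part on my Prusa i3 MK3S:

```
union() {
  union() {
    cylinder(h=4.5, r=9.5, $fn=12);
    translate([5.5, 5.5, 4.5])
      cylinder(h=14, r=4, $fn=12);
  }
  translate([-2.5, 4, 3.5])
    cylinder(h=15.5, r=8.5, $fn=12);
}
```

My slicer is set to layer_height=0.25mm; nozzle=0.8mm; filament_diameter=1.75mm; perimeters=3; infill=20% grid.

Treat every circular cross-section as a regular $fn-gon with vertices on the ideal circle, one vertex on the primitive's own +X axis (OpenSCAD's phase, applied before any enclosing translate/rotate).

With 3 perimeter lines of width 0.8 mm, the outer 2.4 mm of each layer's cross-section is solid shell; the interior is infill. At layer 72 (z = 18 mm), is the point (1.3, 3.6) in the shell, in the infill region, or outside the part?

infill

At z = 18 mm: the cylinder is not intersected at this z (z outside [0, 4.5]); the r=4 cylinder at (5.5, 5.5) contributes a regular 12-gon of circumradius 4; Combining (union): only the r=4 cylinder at (5.5, 5.5) is present, so the union is just that shape — 1 connected region; the r=8.5 cylinder at (-2.5, 4) contributes a regular 12-gon of circumradius 8.5; Combining (union): the regions partially overlap (shared area 22.92 mm²), so overlapping operands fuse into one piece — 1 connected region. Overall, the cross-section is a single solid region. The nearest boundary edge runs (5.50, 1.50)→(5.34, 1.54); distance from the point to it = 4.54 mm. The point is inside the cross-section and 4.54 mm from the nearest boundary — more than the 2.4 mm shell width (3 × 0.8), so it's in the infill interior.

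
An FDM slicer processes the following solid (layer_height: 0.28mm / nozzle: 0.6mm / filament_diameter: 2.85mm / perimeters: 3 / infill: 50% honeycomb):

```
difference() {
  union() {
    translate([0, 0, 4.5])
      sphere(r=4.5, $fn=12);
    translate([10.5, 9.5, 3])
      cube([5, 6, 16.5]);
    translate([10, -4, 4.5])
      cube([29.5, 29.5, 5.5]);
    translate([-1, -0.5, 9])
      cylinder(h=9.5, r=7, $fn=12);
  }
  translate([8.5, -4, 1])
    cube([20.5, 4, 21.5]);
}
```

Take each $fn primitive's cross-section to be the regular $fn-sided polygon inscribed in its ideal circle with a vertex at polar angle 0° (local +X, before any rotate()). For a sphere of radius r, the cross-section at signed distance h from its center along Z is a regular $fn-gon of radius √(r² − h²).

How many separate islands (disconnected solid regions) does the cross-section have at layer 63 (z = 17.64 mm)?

At z = 17.64 mm: the sphere is absent (|z−center|=13.140 > r=4.5); the cube at (10.5, 9.5) is present — its section is the full 5×6 rectangle; the cube at (10, -4) does not reach this height (z outside [4.5, 10]); the r=7 cylinder at (-1, -0.5) contributes a regular 12-gon of circumradius 7; Merging all regions: the 2 present regions are separate (no shared area or edge), so areas and boundary lengths simply add and each stays a separate island — 2 connected regions; the 20.5×4 cube at (8.5, -4) contributes its full rectangle; Subtracting the remaining from the first: starting from that combined region, the 20.5×4 cube at (8.5, -4) misses the remaining region (no effect) — 2 connected regions. Overall, the cross-section has 2 separate islands. Island count = 2.

2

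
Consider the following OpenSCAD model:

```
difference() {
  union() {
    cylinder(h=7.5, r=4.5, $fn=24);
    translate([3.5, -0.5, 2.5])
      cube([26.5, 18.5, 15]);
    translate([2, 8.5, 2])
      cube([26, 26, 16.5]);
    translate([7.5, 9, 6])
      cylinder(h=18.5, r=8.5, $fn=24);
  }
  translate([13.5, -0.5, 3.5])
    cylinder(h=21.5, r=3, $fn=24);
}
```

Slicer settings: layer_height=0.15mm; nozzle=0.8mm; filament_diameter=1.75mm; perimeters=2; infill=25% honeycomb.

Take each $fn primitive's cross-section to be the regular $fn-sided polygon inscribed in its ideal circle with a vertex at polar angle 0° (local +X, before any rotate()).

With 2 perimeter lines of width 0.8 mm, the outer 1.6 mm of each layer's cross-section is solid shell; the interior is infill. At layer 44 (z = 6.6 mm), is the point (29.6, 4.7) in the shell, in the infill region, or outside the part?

At z = 6.6 mm: the r=4.5 cylinder contributes a regular 24-gon of circumradius 4.5; the 26.5×18.5 cube at (3.5, -0.5) contributes its full rectangle; the 26×26 cube at (2, 8.5) contributes its full rectangle; the r=8.5 cylinder at (7.5, 9) gives a regular 24-gon of circumradius 8.5 (constant along its height); Combining (union): the regions partially overlap (shared area 427.05 mm²), so overlapping operands fuse into one piece — 1 connected region; the cylinder at (13.5, -0.5): section is a regular 24-gon, circumradius r=3; After the difference (first − rest): starting from that combined region, the r=3 cylinder at (13.5, -0.5) partially overlaps it — only the 13.98 mm² overlap (of its 27.95 mm²) is removed, clipping the outline — 1 connected region. Overall, the cross-section is a single solid region. The nearest boundary edge runs (30.00, 18.00)→(30.00, -0.50); distance from the point to it = 0.40 mm. The point is inside the cross-section, 0.40 mm from the nearest boundary — within the 1.6 mm shell band (2 × 0.8).

shell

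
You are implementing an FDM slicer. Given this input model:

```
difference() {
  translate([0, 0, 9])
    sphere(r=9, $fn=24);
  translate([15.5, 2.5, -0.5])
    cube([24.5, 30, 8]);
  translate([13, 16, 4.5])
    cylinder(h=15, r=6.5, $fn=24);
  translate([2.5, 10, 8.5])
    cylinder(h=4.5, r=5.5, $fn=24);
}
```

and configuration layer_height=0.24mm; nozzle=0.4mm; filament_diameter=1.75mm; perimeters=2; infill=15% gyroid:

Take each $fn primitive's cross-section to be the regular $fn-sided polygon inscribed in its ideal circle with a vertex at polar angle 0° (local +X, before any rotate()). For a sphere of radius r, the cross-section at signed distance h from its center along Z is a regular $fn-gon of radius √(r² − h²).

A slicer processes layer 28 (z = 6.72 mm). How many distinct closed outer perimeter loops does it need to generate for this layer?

At z = 6.72 mm: the sphere: section is a regular 24-gon, circumradius = √(r²−h²) = √(9²−2.28²) = 8.706; the 24.5×30 cube at (15.5, 2.5) contributes its full rectangle; the r=6.5 cylinder at (13, 16) contributes a regular 24-gon of circumradius 6.5; the cylinder at (2.5, 10) does not reach this height (z outside [8.5, 13]); Taking the first minus the rest: starting from the r=9 sphere, the 24.5×30 cube at (15.5, 2.5) misses the remaining region (no effect); the r=6.5 cylinder at (13, 16) misses the remaining region (no effect) — 1 connected region. The result has 1 disconnected region.

1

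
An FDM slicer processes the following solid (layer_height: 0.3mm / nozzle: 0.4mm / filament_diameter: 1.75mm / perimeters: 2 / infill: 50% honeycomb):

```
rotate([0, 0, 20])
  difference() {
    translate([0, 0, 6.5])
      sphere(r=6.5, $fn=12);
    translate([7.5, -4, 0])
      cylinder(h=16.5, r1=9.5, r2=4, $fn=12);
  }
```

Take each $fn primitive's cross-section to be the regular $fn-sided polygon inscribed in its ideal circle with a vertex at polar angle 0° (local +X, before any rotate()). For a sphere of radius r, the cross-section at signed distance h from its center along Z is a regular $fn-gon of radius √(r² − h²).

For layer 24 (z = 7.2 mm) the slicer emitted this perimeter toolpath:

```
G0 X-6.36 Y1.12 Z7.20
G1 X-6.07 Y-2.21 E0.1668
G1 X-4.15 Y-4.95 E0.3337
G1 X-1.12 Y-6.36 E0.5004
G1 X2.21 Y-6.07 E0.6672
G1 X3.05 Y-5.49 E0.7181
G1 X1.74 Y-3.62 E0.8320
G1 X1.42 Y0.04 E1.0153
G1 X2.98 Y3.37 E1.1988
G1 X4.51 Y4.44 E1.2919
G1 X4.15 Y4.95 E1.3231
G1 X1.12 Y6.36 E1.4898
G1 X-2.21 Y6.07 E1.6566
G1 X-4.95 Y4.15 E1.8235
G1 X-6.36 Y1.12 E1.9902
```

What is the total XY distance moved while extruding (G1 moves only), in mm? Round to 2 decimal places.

Sum the Euclidean lengths of each G1 segment: total = 39.89 mm.

39.89 mm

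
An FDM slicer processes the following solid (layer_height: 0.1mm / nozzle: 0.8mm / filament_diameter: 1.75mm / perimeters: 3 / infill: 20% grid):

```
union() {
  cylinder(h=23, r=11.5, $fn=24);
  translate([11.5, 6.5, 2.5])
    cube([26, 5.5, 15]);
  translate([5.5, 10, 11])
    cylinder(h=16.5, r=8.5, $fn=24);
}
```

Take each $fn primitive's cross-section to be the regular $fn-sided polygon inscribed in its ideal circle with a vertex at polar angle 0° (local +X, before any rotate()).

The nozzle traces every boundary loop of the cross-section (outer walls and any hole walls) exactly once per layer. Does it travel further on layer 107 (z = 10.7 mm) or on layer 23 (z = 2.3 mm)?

Layer 107 (z = 10.7): the cylinder: section is a regular 24-gon, circumradius r=11.5 (perimeter = 2·24·11.500·sin(180°/24) = 72.05 mm); the 26×5.5 cube at (11.5, 6.5) contributes its full rectangle (perimeter 63.00 mm); the cylinder at (5.5, 10) is not intersected at this z (z outside [11, 27.5]); Combining (union): the 2 present regions are separate (no shared area or edge), so areas and boundary lengths simply add and each stays a separate island — boundary = 135.05 mm. So its perimeter = 135.05 mm. Layer 23 (z = 2.3): the r=11.5 cylinder contributes a regular 24-gon of circumradius 11.5 (perimeter = 2·24·11.500·sin(180°/24) = 72.05 mm); the cube at (11.5, 6.5) is absent (z outside [2.5, 17.5]); the cylinder at (5.5, 10) is not intersected at this z (z outside [11, 27.5]); Merging all regions: only the r=11.5 cylinder is present, so the union is just that shape — boundary = 72.05 mm. So its perimeter = 72.05 mm. Layer 107 is larger (135.05 vs 72.05 mm).

layer 107 (z = 10.7 mm)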